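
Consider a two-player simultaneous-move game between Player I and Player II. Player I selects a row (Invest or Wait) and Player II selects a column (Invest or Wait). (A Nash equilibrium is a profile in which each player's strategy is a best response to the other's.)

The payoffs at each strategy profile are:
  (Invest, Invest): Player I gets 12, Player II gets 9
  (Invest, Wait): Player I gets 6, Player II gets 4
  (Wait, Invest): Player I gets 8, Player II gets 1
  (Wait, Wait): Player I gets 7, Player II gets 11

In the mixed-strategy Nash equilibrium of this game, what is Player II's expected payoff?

First find x, the probability Player I plays Invest, from Player II's indifference between Invest and Wait: 9x + (1−x) = 4x + 11(1−x), giving x = 2/3.
Since Player II is indifferent in equilibrium, Player II's expected payoff equals the payoff from either column against (2/3, 1/3). Using Invest: 9(2/3) + (1/3) = 19/3.

19/3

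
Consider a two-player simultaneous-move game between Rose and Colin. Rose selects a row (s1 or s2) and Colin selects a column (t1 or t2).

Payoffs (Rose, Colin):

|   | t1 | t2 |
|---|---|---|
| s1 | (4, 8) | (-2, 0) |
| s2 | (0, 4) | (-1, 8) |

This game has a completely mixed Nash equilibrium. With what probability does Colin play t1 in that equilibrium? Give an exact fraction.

1/5

Let q be the probability that Colin plays t1. In a completely mixed equilibrium, Rose must be indifferent between s1 and s2.
Rose's expected payoff from s1 is 4q − 2(1−q); from s2 it is −(1−q).
Setting these equal: 6q − 2 = q − 1, so q = 1/5.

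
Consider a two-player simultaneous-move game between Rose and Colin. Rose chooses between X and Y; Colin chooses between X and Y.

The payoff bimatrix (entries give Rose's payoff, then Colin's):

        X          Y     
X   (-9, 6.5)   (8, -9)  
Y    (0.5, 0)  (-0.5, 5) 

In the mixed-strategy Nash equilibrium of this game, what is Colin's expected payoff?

65/41

First find x, the probability Rose plays X, from Colin's indifference between X and Y: 6.5x = −9x + 5(1−x), giving x = 10/41.
Since Colin is indifferent in equilibrium, Colin's expected payoff equals the payoff from either column against (10/41, 31/41). Using X: 6.5(10/41) = 65/41.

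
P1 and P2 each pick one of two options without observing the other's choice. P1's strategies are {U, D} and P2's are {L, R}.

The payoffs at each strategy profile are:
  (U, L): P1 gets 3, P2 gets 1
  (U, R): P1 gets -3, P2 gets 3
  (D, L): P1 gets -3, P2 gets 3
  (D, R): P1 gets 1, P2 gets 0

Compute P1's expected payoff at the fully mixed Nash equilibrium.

First find q, the probability P2 plays L, from P1's indifference between U and D: 3q − 3(1−q) = −3q + (1−q), giving q = 2/5.
Since P1 is indifferent in equilibrium, P1's expected payoff equals the payoff from either row against (2/5, 3/5). Using U: 3(2/5) − 3(3/5) = -3/5.

-3/5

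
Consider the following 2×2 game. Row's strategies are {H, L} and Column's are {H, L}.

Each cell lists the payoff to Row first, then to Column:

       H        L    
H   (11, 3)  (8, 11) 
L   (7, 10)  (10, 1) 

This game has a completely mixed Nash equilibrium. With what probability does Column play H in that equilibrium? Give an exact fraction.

1/3

Let y be the probability that Column plays H. In a completely mixed equilibrium, Row must be indifferent between H and L.
Row's expected payoff from H is 11y + 8(1−y); from L it is 7y + 10(1−y).
Setting these equal: 3y + 8 = −3y + 10, so y = 1/3.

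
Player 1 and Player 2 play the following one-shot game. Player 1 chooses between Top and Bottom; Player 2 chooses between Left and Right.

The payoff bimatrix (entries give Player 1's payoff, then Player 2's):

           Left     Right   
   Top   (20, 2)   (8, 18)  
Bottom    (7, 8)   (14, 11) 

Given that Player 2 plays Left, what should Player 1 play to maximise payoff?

Against Left, Player 1 earns 20 from Top and 7 from Bottom.
So Top is the best response.

Top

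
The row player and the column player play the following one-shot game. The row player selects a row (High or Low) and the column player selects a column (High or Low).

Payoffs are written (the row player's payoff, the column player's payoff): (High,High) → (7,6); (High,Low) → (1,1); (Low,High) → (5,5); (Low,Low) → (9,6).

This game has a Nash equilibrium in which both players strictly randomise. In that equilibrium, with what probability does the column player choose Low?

Let y be the probability that the column player plays High. In a completely mixed equilibrium, the row player must be indifferent between High and Low.
The row player's expected payoff from High is 7y + (1−y); from Low it is 5y + 9(1−y).
Setting these equal: 6y + 1 = −4y + 9, so y = 4/5.
Therefore the column player plays Low with probability 1 − 4/5 = 1/5.

1/5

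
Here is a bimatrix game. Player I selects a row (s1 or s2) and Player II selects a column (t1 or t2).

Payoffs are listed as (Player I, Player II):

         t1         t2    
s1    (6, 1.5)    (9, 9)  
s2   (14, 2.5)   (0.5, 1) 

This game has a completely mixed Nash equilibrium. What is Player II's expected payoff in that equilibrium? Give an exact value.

7/3

First find x, the probability Player I plays s1, from Player II's indifference between t1 and t2: 1.5x + 2.5(1−x) = 9x + (1−x), giving x = 1/6.
Since Player II is indifferent in equilibrium, Player II's expected payoff equals the payoff from either column against (1/6, 5/6). Using t1: 1.5(1/6) + 2.5(5/6) = 7/3.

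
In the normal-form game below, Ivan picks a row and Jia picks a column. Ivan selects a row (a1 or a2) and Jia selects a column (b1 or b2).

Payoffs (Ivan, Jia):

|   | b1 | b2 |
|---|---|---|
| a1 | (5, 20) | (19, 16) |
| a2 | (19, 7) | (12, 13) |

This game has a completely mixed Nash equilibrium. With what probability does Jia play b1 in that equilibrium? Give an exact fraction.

1/3

Let c be the probability that Jia plays b1. In a completely mixed equilibrium, Ivan must be indifferent between a1 and a2.
Ivan's expected payoff from a1 is 5c + 19(1−c); from a2 it is 19c + 12(1−c).
Setting these equal: −14c + 19 = 7c + 12, so c = 1/3.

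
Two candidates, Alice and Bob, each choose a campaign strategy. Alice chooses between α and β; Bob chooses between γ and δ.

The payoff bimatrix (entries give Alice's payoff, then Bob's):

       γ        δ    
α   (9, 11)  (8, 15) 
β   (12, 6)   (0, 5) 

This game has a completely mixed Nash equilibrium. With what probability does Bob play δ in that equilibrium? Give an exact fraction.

Let c be the probability that Bob plays γ. In a completely mixed equilibrium, Alice must be indifferent between α and β.
Alice's expected payoff from α is 9c + 8(1−c); from β it is 12c.
Setting these equal: c + 8 = 12c, so c = 8/11.
Therefore Bob plays δ with probability 1 − 8/11 = 3/11.

3/11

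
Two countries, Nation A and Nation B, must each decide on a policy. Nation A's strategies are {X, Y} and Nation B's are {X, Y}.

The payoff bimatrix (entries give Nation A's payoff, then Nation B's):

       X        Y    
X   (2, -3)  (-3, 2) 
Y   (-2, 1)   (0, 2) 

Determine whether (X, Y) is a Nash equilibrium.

At (X, Y), Nation A earns -3; switching to Y would give 0, so Nation A would deviate.
Nation B earns 2; switching to X would give -3, so Nation B has no profitable deviation.
Since at least one player can profitably deviate, this is not a Nash equilibrium.

No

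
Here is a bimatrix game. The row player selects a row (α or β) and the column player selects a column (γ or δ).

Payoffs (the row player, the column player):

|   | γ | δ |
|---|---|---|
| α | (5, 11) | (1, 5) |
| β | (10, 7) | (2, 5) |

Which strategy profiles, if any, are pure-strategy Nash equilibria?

(β, γ)

(α, γ): the row player prefers β (10 > 5) — not an equilibrium.
(α, δ): the row player prefers β (2 > 1); the column player prefers γ (11 > 5) — not an equilibrium.
(β, γ): the row player gets 10 ≥ 5 from α, and the column player gets 7 ≥ 5 from δ — Nash equilibrium.
(β, δ): the column player prefers γ (7 > 5) — not an equilibrium.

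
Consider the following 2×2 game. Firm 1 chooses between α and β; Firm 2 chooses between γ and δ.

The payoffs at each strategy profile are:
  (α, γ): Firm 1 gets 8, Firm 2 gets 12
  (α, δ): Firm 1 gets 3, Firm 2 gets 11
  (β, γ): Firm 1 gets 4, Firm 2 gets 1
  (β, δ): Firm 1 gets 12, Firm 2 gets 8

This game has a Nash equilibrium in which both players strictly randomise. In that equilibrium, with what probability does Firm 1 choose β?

Let x be the probability that Firm 1 plays α. In a completely mixed equilibrium, Firm 2 must be indifferent between γ and δ.
Firm 2's expected payoff from γ is 12x + (1−x); from δ it is 11x + 8(1−x).
Setting these equal: 11x + 1 = 3x + 8, so x = 7/8.
Therefore Firm 1 plays β with probability 1 − 7/8 = 1/8.

1/8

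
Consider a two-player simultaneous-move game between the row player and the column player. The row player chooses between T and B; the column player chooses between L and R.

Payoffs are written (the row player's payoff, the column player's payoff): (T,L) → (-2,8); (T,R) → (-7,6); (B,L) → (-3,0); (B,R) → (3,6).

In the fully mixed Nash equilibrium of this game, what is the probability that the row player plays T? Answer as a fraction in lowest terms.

Let r be the probability that the row player plays T. In a completely mixed equilibrium, the column player must be indifferent between L and R.
The column player's expected payoff from L is 8r; from R it is 6r + 6(1−r).
Setting these equal: 8r = 6, so r = 3/4.

3/4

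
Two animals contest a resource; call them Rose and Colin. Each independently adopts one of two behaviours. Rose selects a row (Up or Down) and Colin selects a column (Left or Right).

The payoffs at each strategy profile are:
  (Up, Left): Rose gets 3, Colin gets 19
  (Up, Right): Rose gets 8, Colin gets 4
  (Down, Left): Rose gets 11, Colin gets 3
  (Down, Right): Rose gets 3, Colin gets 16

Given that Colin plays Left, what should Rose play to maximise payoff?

Against Left, Rose earns 3 from Up and 11 from Down.
So Down is the best response.

Down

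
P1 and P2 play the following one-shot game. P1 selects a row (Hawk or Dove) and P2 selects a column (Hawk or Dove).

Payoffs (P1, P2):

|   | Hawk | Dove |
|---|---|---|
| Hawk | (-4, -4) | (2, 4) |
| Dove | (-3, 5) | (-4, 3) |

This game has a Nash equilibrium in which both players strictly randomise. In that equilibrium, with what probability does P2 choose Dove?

Let c be the probability that P2 plays Hawk. In a completely mixed equilibrium, P1 must be indifferent between Hawk and Dove.
P1's expected payoff from Hawk is −4c + 2(1−c); from Dove it is −3c − 4(1−c).
Setting these equal: −6c + 2 = c − 4, so c = 6/7.
Therefore P2 plays Dove with probability 1 − 6/7 = 1/7.

1/7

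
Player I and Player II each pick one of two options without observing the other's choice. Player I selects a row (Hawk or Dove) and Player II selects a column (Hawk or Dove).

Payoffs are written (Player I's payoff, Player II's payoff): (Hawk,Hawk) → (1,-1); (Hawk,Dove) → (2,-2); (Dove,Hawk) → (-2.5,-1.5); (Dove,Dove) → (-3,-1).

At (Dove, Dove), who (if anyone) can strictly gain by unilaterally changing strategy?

Player I at (Dove, Dove) earns -3; deviating to Hawk yields 2 — a strict improvement.
Player II earns -1; deviating to Hawk yields -1.5 — not better.
Only Player I has a strictly profitable deviation.

Player I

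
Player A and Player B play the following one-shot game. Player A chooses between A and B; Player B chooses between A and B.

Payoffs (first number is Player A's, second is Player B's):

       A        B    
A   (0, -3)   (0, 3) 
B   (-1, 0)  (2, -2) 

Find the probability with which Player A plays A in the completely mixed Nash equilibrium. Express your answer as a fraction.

1/4

Let r be the probability that Player A plays A. In a completely mixed equilibrium, Player B must be indifferent between A and B.
Player B's expected payoff from A is −3r; from B it is 3r − 2(1−r).
Setting these equal: −3r = 5r − 2, so r = 1/4.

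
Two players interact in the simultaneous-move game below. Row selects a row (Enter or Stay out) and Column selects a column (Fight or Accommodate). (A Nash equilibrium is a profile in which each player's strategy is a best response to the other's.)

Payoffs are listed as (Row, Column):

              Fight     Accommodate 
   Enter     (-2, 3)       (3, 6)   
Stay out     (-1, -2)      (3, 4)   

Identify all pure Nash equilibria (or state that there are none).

(Enter, Fight): Row prefers Stay out (-1 > -2); Column prefers Accommodate (6 > 3) — not an equilibrium.
(Enter, Accommodate): Row gets 3 ≥ 3 from Stay out, and Column gets 6 ≥ 3 from Fight — Nash equilibrium.
(Stay out, Fight): Column prefers Accommodate (4 > -2) — not an equilibrium.
(Stay out, Accommodate): Row gets 3 ≥ 3 from Enter, and Column gets 4 ≥ -2 from Fight — Nash equilibrium.

(Enter, Accommodate) and (Stay out, Accommodate)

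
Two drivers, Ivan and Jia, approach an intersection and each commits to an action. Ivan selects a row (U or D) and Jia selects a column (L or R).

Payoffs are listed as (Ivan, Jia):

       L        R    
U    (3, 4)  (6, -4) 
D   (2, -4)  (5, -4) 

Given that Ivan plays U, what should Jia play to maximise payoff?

L

Against U, Jia earns 4 from L and -4 from R.
So L is the best response.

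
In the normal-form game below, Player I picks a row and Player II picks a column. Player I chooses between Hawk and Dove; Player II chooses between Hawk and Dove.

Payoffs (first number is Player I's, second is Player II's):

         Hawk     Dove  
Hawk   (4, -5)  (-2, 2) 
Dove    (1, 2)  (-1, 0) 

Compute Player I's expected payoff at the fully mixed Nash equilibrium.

First find y, the probability Player II plays Hawk, from Player I's indifference between Hawk and Dove: 4y − 2(1−y) = y − (1−y), giving y = 1/4.
Since Player I is indifferent in equilibrium, Player I's expected payoff equals the payoff from either row against (1/4, 3/4). Using Hawk: 4(1/4) − 2(3/4) = -1/2.

-1/2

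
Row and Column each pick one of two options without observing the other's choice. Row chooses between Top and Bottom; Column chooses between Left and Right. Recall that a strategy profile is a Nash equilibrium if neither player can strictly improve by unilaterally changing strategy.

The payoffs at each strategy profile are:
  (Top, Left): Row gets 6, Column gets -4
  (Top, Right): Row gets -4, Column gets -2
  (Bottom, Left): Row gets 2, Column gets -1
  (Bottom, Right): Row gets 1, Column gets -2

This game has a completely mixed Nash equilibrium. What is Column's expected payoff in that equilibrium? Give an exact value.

First find x, the probability Row plays Top, from Column's indifference between Left and Right: −4x − (1−x) = −2x − 2(1−x), giving x = 1/3.
Since Column is indifferent in equilibrium, Column's expected payoff equals the payoff from either column against (1/3, 2/3). Using Left: −4(1/3) − (2/3) = -2.

-2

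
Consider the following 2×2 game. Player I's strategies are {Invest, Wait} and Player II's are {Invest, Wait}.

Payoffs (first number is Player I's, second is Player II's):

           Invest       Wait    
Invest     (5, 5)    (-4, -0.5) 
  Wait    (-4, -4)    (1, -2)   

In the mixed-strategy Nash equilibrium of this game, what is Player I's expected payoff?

-11/14

First find q, the probability Player II plays Invest, from Player I's indifference between Invest and Wait: 5q − 4(1−q) = −4q + (1−q), giving q = 5/14.
Since Player I is indifferent in equilibrium, Player I's expected payoff equals the payoff from either row against (5/14, 9/14). Using Invest: 5(5/14) − 4(9/14) = -11/14.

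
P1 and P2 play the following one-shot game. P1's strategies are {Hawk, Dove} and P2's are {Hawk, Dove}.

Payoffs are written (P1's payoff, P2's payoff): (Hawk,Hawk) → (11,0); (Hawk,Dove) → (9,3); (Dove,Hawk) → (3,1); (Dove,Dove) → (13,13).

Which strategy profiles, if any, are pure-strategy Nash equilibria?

(Hawk, Hawk): P2 prefers Dove (3 > 0) — not an equilibrium.
(Hawk, Dove): P1 prefers Dove (13 > 9) — not an equilibrium.
(Dove, Hawk): P1 prefers Hawk (11 > 3); P2 prefers Dove (13 > 1) — not an equilibrium.
(Dove, Dove): P1 gets 13 ≥ 9 from Hawk, and P2 gets 13 ≥ 1 from Hawk — Nash equilibrium.

(Dove, Dove)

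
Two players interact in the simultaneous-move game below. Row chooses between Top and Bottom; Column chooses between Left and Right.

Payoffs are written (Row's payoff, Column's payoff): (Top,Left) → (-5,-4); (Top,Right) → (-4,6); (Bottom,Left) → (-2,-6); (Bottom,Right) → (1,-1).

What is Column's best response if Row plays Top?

Right

Against Top, Column earns -4 from Left and 6 from Right.
So Right is the best response.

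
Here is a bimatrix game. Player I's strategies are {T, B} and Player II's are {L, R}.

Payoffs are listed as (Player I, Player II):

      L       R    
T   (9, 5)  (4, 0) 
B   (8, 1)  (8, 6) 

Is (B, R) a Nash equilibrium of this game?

At (B, R), Player I earns 8; switching to T would give 4, so Player I has no profitable deviation.
Player II earns 6; switching to L would give 1, so Player II has no profitable deviation.
Neither player can gain by a unilateral deviation, so this profile is a Nash equilibrium.

Yes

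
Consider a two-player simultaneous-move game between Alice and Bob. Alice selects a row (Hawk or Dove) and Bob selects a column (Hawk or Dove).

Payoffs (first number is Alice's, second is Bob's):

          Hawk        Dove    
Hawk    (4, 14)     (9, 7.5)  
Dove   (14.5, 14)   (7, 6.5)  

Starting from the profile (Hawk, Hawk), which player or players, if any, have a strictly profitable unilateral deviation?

Alice at (Hawk, Hawk) earns 4; deviating to Dove yields 14.5 — a strict improvement.
Bob earns 14; deviating to Dove yields 7.5 — not better.
Only Alice has a strictly profitable deviation.

Alice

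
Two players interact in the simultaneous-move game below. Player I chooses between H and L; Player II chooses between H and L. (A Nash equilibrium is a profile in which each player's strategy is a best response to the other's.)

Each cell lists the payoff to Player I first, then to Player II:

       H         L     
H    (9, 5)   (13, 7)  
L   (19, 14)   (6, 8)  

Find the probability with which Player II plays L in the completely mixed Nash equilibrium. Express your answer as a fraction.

Let y be the probability that Player II plays H. In a completely mixed equilibrium, Player I must be indifferent between H and L.
Player I's expected payoff from H is 9y + 13(1−y); from L it is 19y + 6(1−y).
Setting these equal: −4y + 13 = 13y + 6, so y = 7/17.
Therefore Player II plays L with probability 1 − 7/17 = 10/17.

10/17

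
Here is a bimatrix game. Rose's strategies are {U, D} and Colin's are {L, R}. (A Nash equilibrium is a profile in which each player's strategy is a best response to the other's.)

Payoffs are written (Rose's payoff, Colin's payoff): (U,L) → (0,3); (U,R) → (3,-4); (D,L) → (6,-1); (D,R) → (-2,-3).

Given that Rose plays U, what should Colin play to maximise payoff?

Against U, Colin earns 3 from L and -4 from R.
So L is the best response.

L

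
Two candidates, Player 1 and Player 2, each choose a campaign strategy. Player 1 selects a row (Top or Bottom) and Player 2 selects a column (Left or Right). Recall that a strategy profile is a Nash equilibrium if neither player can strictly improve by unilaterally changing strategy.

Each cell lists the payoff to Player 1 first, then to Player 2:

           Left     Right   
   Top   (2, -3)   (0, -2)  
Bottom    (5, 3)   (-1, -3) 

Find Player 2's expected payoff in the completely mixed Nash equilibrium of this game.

First find p, the probability Player 1 plays Top, from Player 2's indifference between Left and Right: −3p + 3(1−p) = −2p − 3(1−p), giving p = 6/7.
Since Player 2 is indifferent in equilibrium, Player 2's expected payoff equals the payoff from either column against (6/7, 1/7). Using Left: −3(6/7) + 3(1/7) = -15/7.

-15/7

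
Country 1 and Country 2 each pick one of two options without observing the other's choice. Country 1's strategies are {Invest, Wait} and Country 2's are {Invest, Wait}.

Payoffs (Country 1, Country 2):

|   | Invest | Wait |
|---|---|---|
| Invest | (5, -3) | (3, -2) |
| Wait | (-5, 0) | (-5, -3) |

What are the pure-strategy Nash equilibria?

(Invest, Invest): Country 2 prefers Wait (-2 > -3) — not an equilibrium.
(Invest, Wait): Country 1 gets 3 ≥ -5 from Wait, and Country 2 gets -2 ≥ -3 from Invest — Nash equilibrium.
(Wait, Invest): Country 1 prefers Invest (5 > -5) — not an equilibrium.
(Wait, Wait): Country 1 prefers Invest (3 > -5); Country 2 prefers Invest (0 > -3) — not an equilibrium.

(Invest, Wait)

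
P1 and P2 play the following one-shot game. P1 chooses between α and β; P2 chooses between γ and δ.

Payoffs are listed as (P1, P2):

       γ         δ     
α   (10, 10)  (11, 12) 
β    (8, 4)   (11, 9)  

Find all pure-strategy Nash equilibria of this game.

(α, γ): P2 prefers δ (12 > 10) — not an equilibrium.
(α, δ): P1 gets 11 ≥ 11 from β, and P2 gets 12 ≥ 10 from γ — Nash equilibrium.
(β, γ): P1 prefers α (10 > 8); P2 prefers δ (9 > 4) — not an equilibrium.
(β, δ): P1 gets 11 ≥ 11 from α, and P2 gets 9 ≥ 4 from γ — Nash equilibrium.

(α, δ) and (β, δ)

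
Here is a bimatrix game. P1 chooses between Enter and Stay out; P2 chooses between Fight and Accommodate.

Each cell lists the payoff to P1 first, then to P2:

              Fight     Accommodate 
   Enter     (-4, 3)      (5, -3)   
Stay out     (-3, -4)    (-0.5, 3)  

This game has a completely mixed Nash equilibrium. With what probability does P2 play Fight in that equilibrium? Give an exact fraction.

11/13

Let c be the probability that P2 plays Fight. In a completely mixed equilibrium, P1 must be indifferent between Enter and Stay out.
P1's expected payoff from Enter is −4c + 5(1−c); from Stay out it is −3c − 0.5(1−c).
Setting these equal: −9c + 5 = −2.5c − 0.5, so c = 11/13.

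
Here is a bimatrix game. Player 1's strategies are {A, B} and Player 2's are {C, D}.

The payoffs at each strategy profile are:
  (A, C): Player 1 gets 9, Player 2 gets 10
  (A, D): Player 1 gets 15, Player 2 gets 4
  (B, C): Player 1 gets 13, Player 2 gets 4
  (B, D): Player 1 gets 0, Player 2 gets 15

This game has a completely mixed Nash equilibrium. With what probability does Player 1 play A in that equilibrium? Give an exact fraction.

11/17

Let x be the probability that Player 1 plays A. In a completely mixed equilibrium, Player 2 must be indifferent between C and D.
Player 2's expected payoff from C is 10x + 4(1−x); from D it is 4x + 15(1−x).
Setting these equal: 6x + 4 = −11x + 15, so x = 11/17.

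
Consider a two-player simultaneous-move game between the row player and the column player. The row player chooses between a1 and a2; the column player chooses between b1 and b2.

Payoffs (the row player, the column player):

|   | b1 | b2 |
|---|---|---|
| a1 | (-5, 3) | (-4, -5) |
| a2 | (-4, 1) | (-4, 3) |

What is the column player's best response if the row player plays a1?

Against a1, the column player earns 3 from b1 and -5 from b2.
So b1 is the best response.

b1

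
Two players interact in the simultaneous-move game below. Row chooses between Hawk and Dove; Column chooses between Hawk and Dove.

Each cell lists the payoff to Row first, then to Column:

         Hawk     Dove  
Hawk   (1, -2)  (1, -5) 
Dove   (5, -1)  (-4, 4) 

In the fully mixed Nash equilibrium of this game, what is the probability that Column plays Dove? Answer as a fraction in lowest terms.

Let q be the probability that Column plays Hawk. In a completely mixed equilibrium, Row must be indifferent between Hawk and Dove.
Row's expected payoff from Hawk is q + (1−q); from Dove it is 5q − 4(1−q).
Setting these equal: 1 = 9q − 4, so q = 5/9.
Therefore Column plays Dove with probability 1 − 5/9 = 4/9.

4/9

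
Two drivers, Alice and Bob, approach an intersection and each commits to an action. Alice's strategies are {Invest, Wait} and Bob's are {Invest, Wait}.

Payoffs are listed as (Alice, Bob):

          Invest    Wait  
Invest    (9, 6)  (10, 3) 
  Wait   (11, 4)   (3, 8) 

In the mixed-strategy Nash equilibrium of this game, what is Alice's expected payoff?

83/9

First find q, the probability Bob plays Invest, from Alice's indifference between Invest and Wait: 9q + 10(1−q) = 11q + 3(1−q), giving q = 7/9.
Since Alice is indifferent in equilibrium, Alice's expected payoff equals the payoff from either row against (7/9, 2/9). Using Invest: 9(7/9) + 10(2/9) = 83/9.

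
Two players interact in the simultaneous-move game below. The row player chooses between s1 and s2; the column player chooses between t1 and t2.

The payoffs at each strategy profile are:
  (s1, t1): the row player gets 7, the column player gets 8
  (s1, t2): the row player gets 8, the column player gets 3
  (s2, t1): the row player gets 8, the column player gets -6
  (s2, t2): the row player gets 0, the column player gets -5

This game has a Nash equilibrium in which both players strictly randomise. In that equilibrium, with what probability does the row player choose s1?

1/6

Let x be the probability that the row player plays s1. In a completely mixed equilibrium, the column player must be indifferent between t1 and t2.
The column player's expected payoff from t1 is 8x − 6(1−x); from t2 it is 3x − 5(1−x).
Setting these equal: 14x − 6 = 8x − 5, so x = 1/6.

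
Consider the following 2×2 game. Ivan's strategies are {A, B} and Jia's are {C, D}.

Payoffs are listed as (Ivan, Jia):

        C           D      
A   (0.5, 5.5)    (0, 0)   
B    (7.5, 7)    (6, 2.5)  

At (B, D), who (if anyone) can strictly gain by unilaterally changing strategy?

Jia

Ivan at (B, D) earns 6; deviating to A yields 0 — not better.
Jia earns 2.5; deviating to C yields 7 — a strict improvement.
Only Jia has a strictly profitable deviation.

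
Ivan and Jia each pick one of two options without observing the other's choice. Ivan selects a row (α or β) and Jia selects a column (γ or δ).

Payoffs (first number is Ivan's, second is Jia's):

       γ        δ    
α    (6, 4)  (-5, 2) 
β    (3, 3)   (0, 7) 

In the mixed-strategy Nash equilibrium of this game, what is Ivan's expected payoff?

15/8

First find q, the probability Jia plays γ, from Ivan's indifference between α and β: 6q − 5(1−q) = 3q, giving q = 5/8.
Since Ivan is indifferent in equilibrium, Ivan's expected payoff equals the payoff from either row against (5/8, 3/8). Using α: 6(5/8) − 5(3/8) = 15/8.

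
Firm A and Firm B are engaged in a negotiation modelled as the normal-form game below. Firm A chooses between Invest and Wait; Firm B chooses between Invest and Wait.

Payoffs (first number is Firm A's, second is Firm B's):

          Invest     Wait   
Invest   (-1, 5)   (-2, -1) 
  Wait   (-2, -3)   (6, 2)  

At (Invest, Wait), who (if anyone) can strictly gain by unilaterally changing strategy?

Both

Firm A at (Invest, Wait) earns -2; deviating to Wait yields 6 — a strict improvement.
Firm B earns -1; deviating to Invest yields 5 — a strict improvement.
Both Firm A and Firm B have strictly profitable deviations.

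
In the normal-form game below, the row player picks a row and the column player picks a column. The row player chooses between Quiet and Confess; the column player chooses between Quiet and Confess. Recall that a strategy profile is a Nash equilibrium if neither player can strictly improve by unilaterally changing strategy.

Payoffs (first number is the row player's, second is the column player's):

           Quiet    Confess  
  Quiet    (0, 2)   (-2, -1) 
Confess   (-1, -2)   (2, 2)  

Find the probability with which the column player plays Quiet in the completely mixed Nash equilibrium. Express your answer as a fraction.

Let c be the probability that the column player plays Quiet. In a completely mixed equilibrium, the row player must be indifferent between Quiet and Confess.
The row player's expected payoff from Quiet is −2(1−c); from Confess it is −c + 2(1−c).
Setting these equal: 2c − 2 = −3c + 2, so c = 4/5.

4/5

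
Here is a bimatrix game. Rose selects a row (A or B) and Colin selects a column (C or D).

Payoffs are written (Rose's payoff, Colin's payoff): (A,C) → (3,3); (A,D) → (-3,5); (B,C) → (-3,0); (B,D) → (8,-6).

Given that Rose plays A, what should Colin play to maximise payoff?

Against A, Colin earns 3 from C and 5 from D.
So D is the best response.

D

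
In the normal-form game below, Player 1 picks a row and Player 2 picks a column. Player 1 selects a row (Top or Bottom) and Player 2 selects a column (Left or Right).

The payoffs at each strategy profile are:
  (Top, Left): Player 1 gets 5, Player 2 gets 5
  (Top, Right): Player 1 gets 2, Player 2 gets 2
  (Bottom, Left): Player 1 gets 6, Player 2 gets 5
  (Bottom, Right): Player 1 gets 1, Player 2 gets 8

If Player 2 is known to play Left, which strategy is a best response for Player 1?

Against Left, Player 1 earns 5 from Top and 6 from Bottom.
So Bottom is the best response.

Bottom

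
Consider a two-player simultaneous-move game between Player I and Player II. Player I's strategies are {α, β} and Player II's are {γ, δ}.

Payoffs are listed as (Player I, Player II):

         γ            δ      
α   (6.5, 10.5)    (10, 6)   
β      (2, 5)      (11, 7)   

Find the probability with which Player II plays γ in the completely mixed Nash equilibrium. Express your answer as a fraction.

Let q be the probability that Player II plays γ. In a completely mixed equilibrium, Player I must be indifferent between α and β.
Player I's expected payoff from α is 6.5q + 10(1−q); from β it is 2q + 11(1−q).
Setting these equal: −3.5q + 10 = −9q + 11, so q = 2/11.

2/11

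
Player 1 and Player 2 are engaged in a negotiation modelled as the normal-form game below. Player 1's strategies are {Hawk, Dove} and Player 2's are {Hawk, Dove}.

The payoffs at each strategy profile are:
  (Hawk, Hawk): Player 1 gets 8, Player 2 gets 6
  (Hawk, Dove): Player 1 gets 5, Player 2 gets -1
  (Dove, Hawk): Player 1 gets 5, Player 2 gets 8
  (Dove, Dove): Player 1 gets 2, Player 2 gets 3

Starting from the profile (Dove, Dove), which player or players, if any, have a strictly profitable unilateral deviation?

Both

Player 1 at (Dove, Dove) earns 2; deviating to Hawk yields 5 — a strict improvement.
Player 2 earns 3; deviating to Hawk yields 8 — a strict improvement.
Both Player 1 and Player 2 have strictly profitable deviations.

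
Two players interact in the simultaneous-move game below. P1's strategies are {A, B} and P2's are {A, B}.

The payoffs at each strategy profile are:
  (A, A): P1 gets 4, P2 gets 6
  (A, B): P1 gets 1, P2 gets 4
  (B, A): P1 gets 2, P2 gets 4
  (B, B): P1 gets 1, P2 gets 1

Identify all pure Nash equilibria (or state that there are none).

(A, A): P1 gets 4 ≥ 2 from B, and P2 gets 6 ≥ 4 from B — Nash equilibrium.
(A, B): P2 prefers A (6 > 4) — not an equilibrium.
(B, A): P1 prefers A (4 > 2) — not an equilibrium.
(B, B): P2 prefers A (4 > 1) — not an equilibrium.

(A, A)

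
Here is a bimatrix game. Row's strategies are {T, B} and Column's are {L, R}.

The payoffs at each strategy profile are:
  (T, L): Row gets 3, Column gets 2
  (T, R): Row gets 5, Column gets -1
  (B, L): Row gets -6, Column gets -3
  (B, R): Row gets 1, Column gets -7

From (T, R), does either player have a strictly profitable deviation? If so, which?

Column

Row at (T, R) earns 5; deviating to B yields 1 — not better.
Column earns -1; deviating to L yields 2 — a strict improvement.
Only Column has a strictly profitable deviation.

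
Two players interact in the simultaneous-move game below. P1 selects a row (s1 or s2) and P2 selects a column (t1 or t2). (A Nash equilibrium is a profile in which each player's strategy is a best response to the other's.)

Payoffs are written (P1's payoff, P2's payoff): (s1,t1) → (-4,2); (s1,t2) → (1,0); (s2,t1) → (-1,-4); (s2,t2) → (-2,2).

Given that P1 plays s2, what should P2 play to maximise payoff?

t2

Against s2, P2 earns -4 from t1 and 2 from t2.
So t2 is the best response.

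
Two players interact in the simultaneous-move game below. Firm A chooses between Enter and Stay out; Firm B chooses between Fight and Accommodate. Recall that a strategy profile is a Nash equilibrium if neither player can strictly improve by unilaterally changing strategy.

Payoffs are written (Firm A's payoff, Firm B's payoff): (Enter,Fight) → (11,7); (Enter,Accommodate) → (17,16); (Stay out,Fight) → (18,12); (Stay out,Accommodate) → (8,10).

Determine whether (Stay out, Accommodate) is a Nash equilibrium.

At (Stay out, Accommodate), Firm A earns 8; switching to Enter would give 17, so Firm A would deviate.
Firm B earns 10; switching to Fight would give 12, so Firm B would deviate.
Since at least one player can profitably deviate, this is not a Nash equilibrium.

No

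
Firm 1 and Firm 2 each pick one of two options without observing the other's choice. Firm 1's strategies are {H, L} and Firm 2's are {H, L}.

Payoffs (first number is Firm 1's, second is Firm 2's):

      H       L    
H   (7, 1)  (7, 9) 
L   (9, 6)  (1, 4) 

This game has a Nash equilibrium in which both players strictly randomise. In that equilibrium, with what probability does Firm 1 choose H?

Let r be the probability that Firm 1 plays H. In a completely mixed equilibrium, Firm 2 must be indifferent between H and L.
Firm 2's expected payoff from H is r + 6(1−r); from L it is 9r + 4(1−r).
Setting these equal: −5r + 6 = 5r + 4, so r = 1/5.

1/5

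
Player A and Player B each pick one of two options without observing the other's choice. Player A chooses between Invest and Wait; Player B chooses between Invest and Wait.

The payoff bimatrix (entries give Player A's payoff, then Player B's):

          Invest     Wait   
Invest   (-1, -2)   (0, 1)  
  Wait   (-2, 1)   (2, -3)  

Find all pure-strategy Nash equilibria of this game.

(Invest, Invest): Player B prefers Wait (1 > -2) — not an equilibrium.
(Invest, Wait): Player A prefers Wait (2 > 0) — not an equilibrium.
(Wait, Invest): Player A prefers Invest (-1 > -2) — not an equilibrium.
(Wait, Wait): Player B prefers Invest (1 > -3) — not an equilibrium.

none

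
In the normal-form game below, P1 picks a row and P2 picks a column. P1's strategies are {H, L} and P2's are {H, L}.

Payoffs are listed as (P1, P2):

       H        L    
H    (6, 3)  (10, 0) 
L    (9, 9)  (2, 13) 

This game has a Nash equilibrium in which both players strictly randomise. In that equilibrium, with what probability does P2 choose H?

Let q be the probability that P2 plays H. In a completely mixed equilibrium, P1 must be indifferent between H and L.
P1's expected payoff from H is 6q + 10(1−q); from L it is 9q + 2(1−q).
Setting these equal: −4q + 10 = 7q + 2, so q = 8/11.

8/11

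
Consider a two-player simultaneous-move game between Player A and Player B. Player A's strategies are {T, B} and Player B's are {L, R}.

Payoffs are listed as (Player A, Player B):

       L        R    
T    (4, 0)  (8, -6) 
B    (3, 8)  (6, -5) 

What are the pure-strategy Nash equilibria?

(T, L): Player A gets 4 ≥ 3 from B, and Player B gets 0 ≥ -6 from R — Nash equilibrium.
(T, R): Player B prefers L (0 > -6) — not an equilibrium.
(B, L): Player A prefers T (4 > 3) — not an equilibrium.
(B, R): Player A prefers T (8 > 6); Player B prefers L (8 > -5) — not an equilibrium.

(T, L)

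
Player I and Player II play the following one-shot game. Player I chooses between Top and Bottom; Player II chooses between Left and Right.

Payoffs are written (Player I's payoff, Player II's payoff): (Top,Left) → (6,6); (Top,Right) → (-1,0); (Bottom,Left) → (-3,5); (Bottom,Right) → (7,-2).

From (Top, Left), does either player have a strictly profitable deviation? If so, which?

Neither

Player I at (Top, Left) earns 6; deviating to Bottom yields -3 — not better.
Player II earns 6; deviating to Right yields 0 — not better.
Neither player can strictly improve; the profile is a Nash equilibrium.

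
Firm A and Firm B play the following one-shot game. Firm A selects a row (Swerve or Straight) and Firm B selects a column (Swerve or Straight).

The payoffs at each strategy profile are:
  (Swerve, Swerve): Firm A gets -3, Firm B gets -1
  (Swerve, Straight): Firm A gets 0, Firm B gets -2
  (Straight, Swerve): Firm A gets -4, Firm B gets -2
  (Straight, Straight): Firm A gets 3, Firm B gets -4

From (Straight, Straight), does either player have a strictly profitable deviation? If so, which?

Firm B

Firm A at (Straight, Straight) earns 3; deviating to Swerve yields 0 — not better.
Firm B earns -4; deviating to Swerve yields -2 — a strict improvement.
Only Firm B has a strictly profitable deviation.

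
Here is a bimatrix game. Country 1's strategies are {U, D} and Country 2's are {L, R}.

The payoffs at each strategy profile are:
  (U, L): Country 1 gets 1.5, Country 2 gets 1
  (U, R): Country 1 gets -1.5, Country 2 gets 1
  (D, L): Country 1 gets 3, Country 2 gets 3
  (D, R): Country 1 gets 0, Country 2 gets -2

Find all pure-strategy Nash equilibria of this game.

(D, L)

(U, L): Country 1 prefers D (3 > 1.5) — not an equilibrium.
(U, R): Country 1 prefers D (0 > -1.5) — not an equilibrium.
(D, L): Country 1 gets 3 ≥ 1.5 from U, and Country 2 gets 3 ≥ -2 from R — Nash equilibrium.
(D, R): Country 2 prefers L (3 > -2) — not an equilibrium.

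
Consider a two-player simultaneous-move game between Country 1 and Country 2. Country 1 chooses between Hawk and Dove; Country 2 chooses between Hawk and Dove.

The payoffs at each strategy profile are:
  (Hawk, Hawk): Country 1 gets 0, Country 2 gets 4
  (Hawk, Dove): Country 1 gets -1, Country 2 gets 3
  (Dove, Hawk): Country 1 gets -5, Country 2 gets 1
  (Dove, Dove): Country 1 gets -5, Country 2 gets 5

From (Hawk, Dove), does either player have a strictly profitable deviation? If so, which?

Country 1 at (Hawk, Dove) earns -1; deviating to Dove yields -5 — not better.
Country 2 earns 3; deviating to Hawk yields 4 — a strict improvement.
Only Country 2 has a strictly profitable deviation.

Country 2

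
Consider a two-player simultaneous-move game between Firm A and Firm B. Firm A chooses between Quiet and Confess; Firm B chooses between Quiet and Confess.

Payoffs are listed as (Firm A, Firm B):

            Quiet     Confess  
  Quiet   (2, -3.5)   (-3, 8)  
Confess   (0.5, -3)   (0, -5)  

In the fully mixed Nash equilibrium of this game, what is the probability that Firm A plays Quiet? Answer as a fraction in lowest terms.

Let p be the probability that Firm A plays Quiet. In a completely mixed equilibrium, Firm B must be indifferent between Quiet and Confess.
Firm B's expected payoff from Quiet is −3.5p − 3(1−p); from Confess it is 8p − 5(1−p).
Setting these equal: −0.5p − 3 = 13p − 5, so p = 4/27.

4/27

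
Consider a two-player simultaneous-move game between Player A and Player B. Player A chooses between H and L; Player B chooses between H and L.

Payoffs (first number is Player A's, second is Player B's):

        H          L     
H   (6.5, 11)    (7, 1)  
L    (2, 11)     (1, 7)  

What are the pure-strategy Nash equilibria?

(H, H)

(H, H): Player A gets 6.5 ≥ 2 from L, and Player B gets 11 ≥ 1 from L — Nash equilibrium.
(H, L): Player B prefers H (11 > 1) — not an equilibrium.
(L, H): Player A prefers H (6.5 > 2) — not an equilibrium.
(L, L): Player A prefers H (7 > 1); Player B prefers H (11 > 7) — not an equilibrium.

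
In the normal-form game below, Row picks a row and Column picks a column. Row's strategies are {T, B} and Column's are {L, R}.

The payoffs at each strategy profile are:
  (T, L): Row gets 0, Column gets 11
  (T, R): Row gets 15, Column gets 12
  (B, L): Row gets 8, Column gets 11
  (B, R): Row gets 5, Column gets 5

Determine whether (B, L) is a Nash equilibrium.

Yes

At (B, L), Row earns 8; switching to T would give 0, so Row has no profitable deviation.
Column earns 11; switching to R would give 5, so Column has no profitable deviation.
Neither player can gain by a unilateral deviation, so this profile is a Nash equilibrium.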